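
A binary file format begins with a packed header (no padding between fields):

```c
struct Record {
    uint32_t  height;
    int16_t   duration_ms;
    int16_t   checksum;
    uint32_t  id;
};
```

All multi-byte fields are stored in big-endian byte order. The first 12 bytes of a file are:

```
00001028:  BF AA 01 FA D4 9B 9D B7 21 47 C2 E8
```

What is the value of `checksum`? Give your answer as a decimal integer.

-25161

`checksum` follows `height` (4 B), `duration_ms` (2 B), so it starts at offset 4 + 2 = 6 and occupies 2 bytes.
Bytes at offsets 6..7: 9D B7.
Big-endian: lowest address holds the most-significant byte.
The bytes are already most-significant first: 0x9DB7.
Top bit is set, so as a signed 16-bit value this is 0x9DB7 − 2^16 = -25161.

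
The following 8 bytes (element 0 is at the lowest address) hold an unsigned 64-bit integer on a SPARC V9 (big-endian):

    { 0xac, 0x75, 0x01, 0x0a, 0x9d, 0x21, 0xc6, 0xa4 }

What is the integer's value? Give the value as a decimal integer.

12426839891896288932

Big-endian: lowest address holds the most-significant byte.
The bytes are already most-significant first: 0xAC75010A9D21C6A4.
0xAC75010A9D21C6A4 = 12426839891896288932.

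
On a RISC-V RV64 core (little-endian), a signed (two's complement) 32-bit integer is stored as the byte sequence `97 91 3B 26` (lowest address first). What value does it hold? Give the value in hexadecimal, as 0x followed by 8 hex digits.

Little-endian stores the least-significant byte at the lowest address.
Reassemble most-significant byte first: 26 3B 91 97 → 0x263B9197.

0x263B9197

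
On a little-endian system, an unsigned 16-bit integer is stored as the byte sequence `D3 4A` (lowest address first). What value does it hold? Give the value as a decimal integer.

19155

In little-endian order the low byte comes first in memory.
Reassemble most-significant byte first: 4A D3 → 0x4AD3.
0x4AD3 = 19155.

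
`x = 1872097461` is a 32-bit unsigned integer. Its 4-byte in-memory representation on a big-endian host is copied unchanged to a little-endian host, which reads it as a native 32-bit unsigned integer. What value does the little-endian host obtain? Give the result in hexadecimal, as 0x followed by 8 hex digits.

1872097461 in 32-bit hexadecimal is 0x6F95F0B5.
Stored big-endian, the bytes at ascending addresses are 6F 95 F0 B5.
Read back as little-endian, the first byte is least significant, giving 0xB5F0956F.

0xB5F0956F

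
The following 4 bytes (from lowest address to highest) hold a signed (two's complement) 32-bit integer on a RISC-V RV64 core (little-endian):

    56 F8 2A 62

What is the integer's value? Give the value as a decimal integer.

In little-endian order the low byte comes first in memory.
Reassemble most-significant byte first: 62 2A F8 56 → 0x622AF856.
0x622AF856 = 1646983254.

1646983254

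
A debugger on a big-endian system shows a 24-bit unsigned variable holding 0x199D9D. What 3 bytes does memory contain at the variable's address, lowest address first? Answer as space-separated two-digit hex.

19 9D 9D

Split into bytes (most-significant first): 19 9D 9D.
In big-endian order the high byte comes first in memory.
So the memory order matches the most-significant-first order: 19 9D 9D.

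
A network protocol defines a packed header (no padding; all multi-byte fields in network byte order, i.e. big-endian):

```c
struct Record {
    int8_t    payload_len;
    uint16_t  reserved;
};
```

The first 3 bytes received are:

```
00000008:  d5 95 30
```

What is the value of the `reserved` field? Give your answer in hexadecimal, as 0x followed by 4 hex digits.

`reserved` follows `payload_len` (1 byte), so it starts at byte offset 1 and occupies 2 bytes.
Bytes at offsets 1..2: 95 30.
Big-endian stores the most-significant byte at the lowest address.
The bytes are already most-significant first: 0x9530.

0x9530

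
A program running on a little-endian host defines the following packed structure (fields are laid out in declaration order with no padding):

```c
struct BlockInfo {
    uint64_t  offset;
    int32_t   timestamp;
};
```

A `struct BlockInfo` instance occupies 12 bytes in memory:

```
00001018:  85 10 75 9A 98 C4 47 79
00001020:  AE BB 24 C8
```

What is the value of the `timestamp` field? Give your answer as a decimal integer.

`timestamp` follows `offset` (8 bytes), so it starts at byte offset 8 and occupies 4 bytes.
Bytes at offsets 8..11: AE BB 24 C8.
Little-endian: lowest address holds the least-significant byte.
Reassemble most-significant byte first: C8 24 BB AE → 0xC824BBAE.
Top bit is set, so as a signed 32-bit value this is 0xC824BBAE − 2^32 = -937116754.

-937116754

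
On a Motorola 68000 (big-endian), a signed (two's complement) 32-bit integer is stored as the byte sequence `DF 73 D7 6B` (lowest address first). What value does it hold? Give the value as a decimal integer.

-546056341

Big-endian: lowest address holds the most-significant byte.
The bytes are already most-significant first: 0xDF73D76B.
Top bit is set, so as a signed 32-bit value this is 0xDF73D76B − 2^32 = -546056341.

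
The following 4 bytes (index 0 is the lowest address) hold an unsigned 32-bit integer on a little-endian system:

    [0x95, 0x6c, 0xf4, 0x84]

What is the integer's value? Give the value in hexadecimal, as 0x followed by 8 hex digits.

Little-endian: lowest address holds the least-significant byte.
Reassemble most-significant byte first: 84 F4 6C 95 → 0x84F46C95.

0x84F46C95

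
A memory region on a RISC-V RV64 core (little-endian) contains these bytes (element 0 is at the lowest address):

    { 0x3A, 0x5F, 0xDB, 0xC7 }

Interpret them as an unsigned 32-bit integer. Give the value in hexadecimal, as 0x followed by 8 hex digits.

0xC7DB5F3A

Little-endian: lowest address holds the least-significant byte.
Reassemble most-significant byte first: C7 DB 5F 3A → 0xC7DB5F3A.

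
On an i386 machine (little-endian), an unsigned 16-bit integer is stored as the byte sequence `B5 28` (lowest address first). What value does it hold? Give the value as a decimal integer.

In little-endian order the low byte comes first in memory.
Reassemble most-significant byte first: 28 B5 → 0x28B5.
0x28B5 = 10421.

10421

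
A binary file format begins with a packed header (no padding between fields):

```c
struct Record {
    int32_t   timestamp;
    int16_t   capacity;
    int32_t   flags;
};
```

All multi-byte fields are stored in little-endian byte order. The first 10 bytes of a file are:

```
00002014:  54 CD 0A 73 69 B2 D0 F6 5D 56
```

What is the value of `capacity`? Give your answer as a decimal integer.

-19863

`capacity` follows `timestamp` (4 bytes), so it starts at byte offset 4 and occupies 2 bytes.
Bytes at offsets 4..5: 69 B2.
In little-endian order the low byte comes first in memory.
Reassemble most-significant byte first: B2 69 → 0xB269.
Top bit is set, so as a signed 16-bit value this is 0xB269 − 2^16 = -19863.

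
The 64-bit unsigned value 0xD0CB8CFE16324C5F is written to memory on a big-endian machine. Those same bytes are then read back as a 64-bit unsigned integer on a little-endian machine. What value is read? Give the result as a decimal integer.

6866918606174473168

Stored big-endian, the bytes at ascending addresses are D0 CB 8C FE 16 32 4C 5F.
Read back as little-endian, the first byte is least significant, giving 0x5F4C3216FE8CCBD0.
0x5F4C3216FE8CCBD0 = 6866918606174473168.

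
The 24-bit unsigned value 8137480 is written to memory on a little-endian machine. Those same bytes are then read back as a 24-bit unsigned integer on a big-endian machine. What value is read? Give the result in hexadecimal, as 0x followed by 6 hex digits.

0x082B7C

8137480 in 24-bit hexadecimal is 0x7C2B08.
Stored little-endian, the bytes at ascending addresses are 08 2B 7C.
Read back as big-endian, the last byte is least significant, giving 0x082B7C.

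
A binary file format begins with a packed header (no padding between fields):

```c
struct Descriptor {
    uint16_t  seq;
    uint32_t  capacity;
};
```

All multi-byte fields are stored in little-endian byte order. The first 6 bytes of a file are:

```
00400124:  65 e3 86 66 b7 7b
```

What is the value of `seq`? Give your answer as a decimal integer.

58213

`seq` is the first field, at byte offset 0, occupying 2 bytes.
Bytes at offsets 0..1: 65 E3.
In little-endian order the low byte comes first in memory.
Reassemble most-significant byte first: E3 65 → 0xE365.
0xE365 = 58213.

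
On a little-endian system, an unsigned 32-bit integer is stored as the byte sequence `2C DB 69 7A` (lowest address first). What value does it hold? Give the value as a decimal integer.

2053757740

In little-endian order the low byte comes first in memory.
Reassemble most-significant byte first: 7A 69 DB 2C → 0x7A69DB2C.
0x7A69DB2C = 2053757740.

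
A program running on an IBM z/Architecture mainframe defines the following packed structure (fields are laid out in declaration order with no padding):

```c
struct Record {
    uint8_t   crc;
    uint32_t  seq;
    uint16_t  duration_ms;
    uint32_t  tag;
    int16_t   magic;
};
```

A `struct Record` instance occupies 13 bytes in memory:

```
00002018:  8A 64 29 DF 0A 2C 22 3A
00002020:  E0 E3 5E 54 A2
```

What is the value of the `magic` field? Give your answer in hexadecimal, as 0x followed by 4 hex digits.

`magic` follows `crc` (1 B), `seq` (4 B), `duration_ms` (2 B), `tag` (4 B), so it starts at offset 1 + 4 + 2 + 4 = 11 and occupies 2 bytes.
Bytes at offsets 11..12: 54 A2.
Big-endian: lowest address holds the most-significant byte.
The bytes are already most-significant first: 0x54A2.

0x54A2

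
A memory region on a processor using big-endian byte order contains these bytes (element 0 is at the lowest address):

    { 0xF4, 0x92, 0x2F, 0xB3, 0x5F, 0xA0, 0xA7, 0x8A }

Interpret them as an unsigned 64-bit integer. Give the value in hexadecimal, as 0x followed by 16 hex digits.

0xF4922FB35FA0A78A

Big-endian stores the most-significant byte at the lowest address.
The bytes are already most-significant first: 0xF4922FB35FA0A78A.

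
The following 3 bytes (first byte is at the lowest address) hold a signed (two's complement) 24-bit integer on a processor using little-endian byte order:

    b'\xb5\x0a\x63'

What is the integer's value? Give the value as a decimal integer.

Little-endian stores the least-significant byte at the lowest address.
Reassemble most-significant byte first: 63 0A B5 → 0x630AB5.
0x630AB5 = 6490805.

6490805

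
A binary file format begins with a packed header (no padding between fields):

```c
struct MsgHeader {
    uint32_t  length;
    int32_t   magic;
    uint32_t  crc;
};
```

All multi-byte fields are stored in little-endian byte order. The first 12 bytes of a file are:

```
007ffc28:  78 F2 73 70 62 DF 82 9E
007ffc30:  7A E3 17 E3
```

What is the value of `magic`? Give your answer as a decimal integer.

-1635590302

`magic` follows `length` (4 bytes), so it starts at byte offset 4 and occupies 4 bytes.
Bytes at offsets 4..7: 62 DF 82 9E.
Little-endian stores the least-significant byte at the lowest address.
Reassemble most-significant byte first: 9E 82 DF 62 → 0x9E82DF62.
Top bit is set, so as a signed 32-bit value this is 0x9E82DF62 − 2^32 = -1635590302.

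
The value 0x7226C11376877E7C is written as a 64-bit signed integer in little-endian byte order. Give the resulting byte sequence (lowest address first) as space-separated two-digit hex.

Split into bytes (most-significant first): 72 26 C1 13 76 87 7E 7C.
Little-endian: lowest address holds the least-significant byte.
So at ascending addresses the bytes are 7C 7E 87 76 13 C1 26 72.

7C 7E 87 76 13 C1 26 72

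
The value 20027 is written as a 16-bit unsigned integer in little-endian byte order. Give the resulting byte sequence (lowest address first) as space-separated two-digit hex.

20027 in hexadecimal, padded to 16 bits, is 0x4E3B.
Split into bytes (most-significant first): 4E 3B.
Little-endian stores the least-significant byte at the lowest address.
So at ascending addresses the bytes are 3B 4E.

3B 4E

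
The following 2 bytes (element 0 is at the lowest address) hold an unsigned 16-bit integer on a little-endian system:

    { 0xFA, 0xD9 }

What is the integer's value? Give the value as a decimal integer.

55802

Little-endian: lowest address holds the least-significant byte.
Reassemble most-significant byte first: D9 FA → 0xD9FA.
0xD9FA = 55802.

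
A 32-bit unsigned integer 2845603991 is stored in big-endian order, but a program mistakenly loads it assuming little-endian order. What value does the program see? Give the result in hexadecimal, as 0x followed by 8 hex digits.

0x97789CA9

2845603991 in 32-bit hexadecimal is 0xA99C7897.
Stored big-endian, the bytes at ascending addresses are A9 9C 78 97.
Read back as little-endian, the first byte is least significant, giving 0x97789CA9.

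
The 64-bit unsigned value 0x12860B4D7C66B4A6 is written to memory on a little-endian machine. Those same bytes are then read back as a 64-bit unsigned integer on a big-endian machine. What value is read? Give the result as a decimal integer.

12012338790158534162

Stored little-endian, the bytes at ascending addresses are A6 B4 66 7C 4D 0B 86 12.
Read back as big-endian, the last byte is least significant, giving 0xA6B4667C4D0B8612.
0xA6B4667C4D0B8612 = 12012338790158534162.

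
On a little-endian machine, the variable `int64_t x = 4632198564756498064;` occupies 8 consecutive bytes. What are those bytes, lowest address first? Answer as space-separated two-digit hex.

90 A6 62 5D 0D E0 48 40

4632198564756498064 in hexadecimal, padded to 64 bits, is 0x4048E00D5D62A690.
Split into bytes (most-significant first): 40 48 E0 0D 5D 62 A6 90.
In little-endian order the low byte comes first in memory.
So at ascending addresses the bytes are 90 A6 62 5D 0D E0 48 40.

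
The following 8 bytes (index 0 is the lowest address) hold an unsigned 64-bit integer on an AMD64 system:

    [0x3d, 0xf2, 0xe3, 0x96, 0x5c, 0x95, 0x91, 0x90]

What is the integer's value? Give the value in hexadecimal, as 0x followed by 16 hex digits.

Little-endian stores the least-significant byte at the lowest address.
Reassemble most-significant byte first: 90 91 95 5C 96 E3 F2 3D → 0x9091955C96E3F23D.

0x9091955C96E3F23D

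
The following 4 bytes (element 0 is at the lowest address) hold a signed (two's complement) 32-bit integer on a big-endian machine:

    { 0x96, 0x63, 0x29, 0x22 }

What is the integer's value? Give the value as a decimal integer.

Big-endian stores the most-significant byte at the lowest address.
The bytes are already most-significant first: 0x96632922.
Top bit is set, so as a signed 32-bit value this is 0x96632922 − 2^32 = -1771886302.

-1771886302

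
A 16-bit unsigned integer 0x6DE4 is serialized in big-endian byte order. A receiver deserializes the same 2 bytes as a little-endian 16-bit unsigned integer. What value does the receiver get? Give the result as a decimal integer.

Stored big-endian, the bytes at ascending addresses are 6D E4.
Read back as little-endian, the first byte is least significant, giving 0xE46D.
0xE46D = 58477.

58477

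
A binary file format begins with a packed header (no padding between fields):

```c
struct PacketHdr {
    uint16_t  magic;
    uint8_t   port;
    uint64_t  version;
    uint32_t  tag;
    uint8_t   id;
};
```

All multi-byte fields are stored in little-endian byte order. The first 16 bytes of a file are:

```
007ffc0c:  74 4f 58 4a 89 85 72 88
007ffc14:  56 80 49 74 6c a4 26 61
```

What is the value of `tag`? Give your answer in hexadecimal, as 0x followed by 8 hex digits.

0x26A46C74

`tag` follows `magic` (2 B), `port` (1 B), `version` (8 B), so it starts at offset 2 + 1 + 8 = 11 and occupies 4 bytes.
Bytes at offsets 11..14: 74 6C A4 26.
In little-endian order the low byte comes first in memory.
Reassemble most-significant byte first: 26 A4 6C 74 → 0x26A46C74.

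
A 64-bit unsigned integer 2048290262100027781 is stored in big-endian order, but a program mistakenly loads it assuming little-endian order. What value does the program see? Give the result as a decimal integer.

9595302860845575196

2048290262100027781 in 64-bit hexadecimal is 0x1C6CFD241D5D2985.
Stored big-endian, the bytes at ascending addresses are 1C 6C FD 24 1D 5D 29 85.
Read back as little-endian, the first byte is least significant, giving 0x85295D1D24FD6C1C.
0x85295D1D24FD6C1C = 9595302860845575196.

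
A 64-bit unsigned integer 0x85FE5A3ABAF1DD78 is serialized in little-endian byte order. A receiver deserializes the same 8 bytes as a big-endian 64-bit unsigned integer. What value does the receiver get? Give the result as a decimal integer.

8709383036549660293

Stored little-endian, the bytes at ascending addresses are 78 DD F1 BA 3A 5A FE 85.
Read back as big-endian, the last byte is least significant, giving 0x78DDF1BA3A5AFE85.
0x78DDF1BA3A5AFE85 = 8709383036549660293.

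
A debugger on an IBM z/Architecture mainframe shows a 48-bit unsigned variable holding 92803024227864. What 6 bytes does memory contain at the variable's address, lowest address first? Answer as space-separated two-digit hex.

54 67 63 4B 0E 18

92803024227864 in hexadecimal, padded to 48 bits, is 0x5467634B0E18.
Split into bytes (most-significant first): 54 67 63 4B 0E 18.
In big-endian order the high byte comes first in memory.
So the memory order matches the most-significant-first order: 54 67 63 4B 0E 18.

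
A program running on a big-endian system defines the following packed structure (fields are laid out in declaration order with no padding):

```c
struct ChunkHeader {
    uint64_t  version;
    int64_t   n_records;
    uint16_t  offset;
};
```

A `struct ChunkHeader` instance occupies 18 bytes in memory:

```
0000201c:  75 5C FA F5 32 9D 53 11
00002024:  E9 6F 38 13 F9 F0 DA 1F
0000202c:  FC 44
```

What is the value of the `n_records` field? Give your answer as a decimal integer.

`n_records` follows `version` (8 bytes), so it starts at byte offset 8 and occupies 8 bytes.
Bytes at offsets 8..15: E9 6F 38 13 F9 F0 DA 1F.
In big-endian order the high byte comes first in memory.
The bytes are already most-significant first: 0xE96F3813F9F0DA1F.
Top bit is set, so as a signed 64-bit value this is 0xE96F3813F9F0DA1F − 2^64 = -1626019282008614369.

-1626019282008614369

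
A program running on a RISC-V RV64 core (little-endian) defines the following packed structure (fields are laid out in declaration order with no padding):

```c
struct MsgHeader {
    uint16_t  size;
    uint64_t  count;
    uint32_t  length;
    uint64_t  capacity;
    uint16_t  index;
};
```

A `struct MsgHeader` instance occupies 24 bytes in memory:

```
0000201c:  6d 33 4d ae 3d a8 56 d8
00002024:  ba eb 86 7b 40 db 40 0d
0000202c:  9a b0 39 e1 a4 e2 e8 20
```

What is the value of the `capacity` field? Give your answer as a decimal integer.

`capacity` follows `size` (2 B), `count` (8 B), `length` (4 B), so it starts at offset 2 + 8 + 4 = 14 and occupies 8 bytes.
Bytes at offsets 14..21: 40 0D 9A B0 39 E1 A4 E2.
Little-endian stores the least-significant byte at the lowest address.
Reassemble most-significant byte first: E2 A4 E1 39 B0 9A 0D 40 → 0xE2A4E139B09A0D40.
0xE2A4E139B09A0D40 = 16331425786644532544.

16331425786644532544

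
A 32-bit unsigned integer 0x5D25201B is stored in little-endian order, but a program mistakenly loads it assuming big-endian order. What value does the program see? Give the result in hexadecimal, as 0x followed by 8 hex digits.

Stored little-endian, the bytes at ascending addresses are 1B 20 25 5D.
Read back as big-endian, the last byte is least significant, giving 0x1B20255D.

0x1B20255D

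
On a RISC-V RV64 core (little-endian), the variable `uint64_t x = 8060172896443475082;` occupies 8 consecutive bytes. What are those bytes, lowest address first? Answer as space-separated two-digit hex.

8A A4 BE 70 8B 7C DB 6F

8060172896443475082 in hexadecimal, padded to 64 bits, is 0x6FDB7C8B70BEA48A.
Split into bytes (most-significant first): 6F DB 7C 8B 70 BE A4 8A.
In little-endian order the low byte comes first in memory.
So at ascending addresses the bytes are 8A A4 BE 70 8B 7C DB 6F.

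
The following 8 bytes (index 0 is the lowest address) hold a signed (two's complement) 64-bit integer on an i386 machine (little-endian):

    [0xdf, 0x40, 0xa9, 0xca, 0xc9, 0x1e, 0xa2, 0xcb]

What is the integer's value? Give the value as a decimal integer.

Little-endian: lowest address holds the least-significant byte.
Reassemble most-significant byte first: CB A2 1E C9 CA A9 40 DF → 0xCBA21EC9CAA940DF.
Top bit is set, so as a signed 64-bit value this is 0xCBA21EC9CAA940DF − 2^64 = -3773419685745704737.

-3773419685745704737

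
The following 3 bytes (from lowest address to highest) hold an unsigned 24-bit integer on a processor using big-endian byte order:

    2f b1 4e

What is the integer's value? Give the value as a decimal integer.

In big-endian order the high byte comes first in memory.
The bytes are already most-significant first: 0x2FB14E.
0x2FB14E = 3125582.

3125582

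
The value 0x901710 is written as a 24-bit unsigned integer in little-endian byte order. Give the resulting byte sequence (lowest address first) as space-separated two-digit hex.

10 17 90

Split into bytes (most-significant first): 90 17 10.
In little-endian order the low byte comes first in memory.
So at ascending addresses the bytes are 10 17 90.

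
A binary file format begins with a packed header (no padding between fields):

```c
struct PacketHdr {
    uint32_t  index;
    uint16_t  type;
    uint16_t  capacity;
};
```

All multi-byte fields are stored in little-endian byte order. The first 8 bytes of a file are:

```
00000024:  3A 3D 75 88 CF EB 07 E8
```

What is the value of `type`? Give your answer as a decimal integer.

`type` follows `index` (4 bytes), so it starts at byte offset 4 and occupies 2 bytes.
Bytes at offsets 4..5: CF EB.
Little-endian stores the least-significant byte at the lowest address.
Reassemble most-significant byte first: EB CF → 0xEBCF.
0xEBCF = 60367.

60367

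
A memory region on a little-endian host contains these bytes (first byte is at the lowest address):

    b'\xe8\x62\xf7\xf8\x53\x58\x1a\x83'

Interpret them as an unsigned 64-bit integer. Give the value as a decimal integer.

9446960286045528808

Little-endian stores the least-significant byte at the lowest address.
Reassemble most-significant byte first: 83 1A 58 53 F8 F7 62 E8 → 0x831A5853F8F762E8.
0x831A5853F8F762E8 = 9446960286045528808.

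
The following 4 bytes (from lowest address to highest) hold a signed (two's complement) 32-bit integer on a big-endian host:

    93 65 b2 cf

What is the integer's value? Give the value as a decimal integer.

-1822051633

Big-endian: lowest address holds the most-significant byte.
The bytes are already most-significant first: 0x9365B2CF.
Top bit is set, so as a signed 32-bit value this is 0x9365B2CF − 2^32 = -1822051633.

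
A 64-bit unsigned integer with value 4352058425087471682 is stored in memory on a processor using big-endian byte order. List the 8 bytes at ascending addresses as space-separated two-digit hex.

3C 65 9E 14 55 15 B0 42

4352058425087471682 in hexadecimal, padded to 64 bits, is 0x3C659E145515B042.
Split into bytes (most-significant first): 3C 65 9E 14 55 15 B0 42.
Big-endian: lowest address holds the most-significant byte.
So the memory order matches the most-significant-first order: 3C 65 9E 14 55 15 B0 42.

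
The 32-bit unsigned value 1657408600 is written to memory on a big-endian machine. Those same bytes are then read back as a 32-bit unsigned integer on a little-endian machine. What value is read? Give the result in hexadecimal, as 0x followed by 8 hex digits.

1657408600 in 32-bit hexadecimal is 0x62CA0C58.
Stored big-endian, the bytes at ascending addresses are 62 CA 0C 58.
Read back as little-endian, the first byte is least significant, giving 0x580CCA62.

0x580CCA62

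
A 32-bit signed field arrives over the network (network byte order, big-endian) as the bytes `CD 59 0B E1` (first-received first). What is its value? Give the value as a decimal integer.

Big-endian stores the most-significant byte at the lowest address.
The bytes are already most-significant first: 0xCD590BE1.
Top bit is set, so as a signed 32-bit value this is 0xCD590BE1 − 2^32 = -849802271.

-849802271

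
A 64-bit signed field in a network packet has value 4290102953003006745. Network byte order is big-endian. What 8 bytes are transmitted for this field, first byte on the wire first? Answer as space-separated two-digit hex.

4290102953003006745 in hexadecimal, padded to 64 bits, is 0x3B8981E7E3993B19.
Split into bytes (most-significant first): 3B 89 81 E7 E3 99 3B 19.
In big-endian order the high byte comes first in memory.
So the memory order matches the most-significant-first order: 3B 89 81 E7 E3 99 3B 19.

3B 89 81 E7 E3 99 3B 19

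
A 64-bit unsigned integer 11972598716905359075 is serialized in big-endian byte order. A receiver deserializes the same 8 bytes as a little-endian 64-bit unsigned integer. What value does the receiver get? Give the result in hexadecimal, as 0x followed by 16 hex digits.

0xE3067177193727A6

11972598716905359075 in 64-bit hexadecimal is 0xA6273719777106E3.
Stored big-endian, the bytes at ascending addresses are A6 27 37 19 77 71 06 E3.
Read back as little-endian, the first byte is least significant, giving 0xE3067177193727A6.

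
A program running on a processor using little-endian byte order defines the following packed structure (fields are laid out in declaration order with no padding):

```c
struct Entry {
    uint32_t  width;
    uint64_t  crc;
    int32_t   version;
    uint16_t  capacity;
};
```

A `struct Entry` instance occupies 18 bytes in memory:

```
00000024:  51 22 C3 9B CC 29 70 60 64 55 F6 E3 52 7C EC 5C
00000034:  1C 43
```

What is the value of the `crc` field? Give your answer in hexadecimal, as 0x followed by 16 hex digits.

0xE3F65564607029CC

`crc` follows `width` (4 bytes), so it starts at byte offset 4 and occupies 8 bytes.
Bytes at offsets 4..11: CC 29 70 60 64 55 F6 E3.
Little-endian: lowest address holds the least-significant byte.
Reassemble most-significant byte first: E3 F6 55 64 60 70 29 CC → 0xE3F65564607029CC.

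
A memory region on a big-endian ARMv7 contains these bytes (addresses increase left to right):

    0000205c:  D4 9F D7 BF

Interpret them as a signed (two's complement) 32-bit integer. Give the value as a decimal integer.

-727722049

In big-endian order the high byte comes first in memory.
The bytes are already most-significant first: 0xD49FD7BF.
Top bit is set, so as a signed 32-bit value this is 0xD49FD7BF − 2^32 = -727722049.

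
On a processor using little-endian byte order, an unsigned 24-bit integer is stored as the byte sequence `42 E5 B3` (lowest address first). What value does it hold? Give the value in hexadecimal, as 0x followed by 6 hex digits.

Little-endian stores the least-significant byte at the lowest address.
Reassemble most-significant byte first: B3 E5 42 → 0xB3E542.

0xB3E542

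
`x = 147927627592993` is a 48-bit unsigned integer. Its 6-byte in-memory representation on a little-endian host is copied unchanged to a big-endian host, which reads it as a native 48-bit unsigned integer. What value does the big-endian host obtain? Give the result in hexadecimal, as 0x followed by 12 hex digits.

0x21F5B1158A86

147927627592993 in 48-bit hexadecimal is 0x868A15B1F521.
Stored little-endian, the bytes at ascending addresses are 21 F5 B1 15 8A 86.
Read back as big-endian, the last byte is least significant, giving 0x21F5B1158A86.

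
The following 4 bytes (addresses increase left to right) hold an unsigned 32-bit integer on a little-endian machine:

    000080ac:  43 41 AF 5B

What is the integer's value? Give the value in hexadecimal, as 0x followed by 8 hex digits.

0x5BAF4143

Little-endian: lowest address holds the least-significant byte.
Reassemble most-significant byte first: 5B AF 41 43 → 0x5BAF4143.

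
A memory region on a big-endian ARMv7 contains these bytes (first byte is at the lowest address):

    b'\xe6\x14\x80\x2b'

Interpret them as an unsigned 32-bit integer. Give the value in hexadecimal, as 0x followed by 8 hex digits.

0xE614802B

Big-endian stores the most-significant byte at the lowest address.
The bytes are already most-significant first: 0xE614802B.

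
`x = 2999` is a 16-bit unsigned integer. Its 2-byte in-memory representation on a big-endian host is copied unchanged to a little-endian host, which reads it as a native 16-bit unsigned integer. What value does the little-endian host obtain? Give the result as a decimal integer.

2999 in 16-bit hexadecimal is 0x0BB7.
Stored big-endian, the bytes at ascending addresses are 0B B7.
Read back as little-endian, the first byte is least significant, giving 0xB70B.
0xB70B = 46859.

46859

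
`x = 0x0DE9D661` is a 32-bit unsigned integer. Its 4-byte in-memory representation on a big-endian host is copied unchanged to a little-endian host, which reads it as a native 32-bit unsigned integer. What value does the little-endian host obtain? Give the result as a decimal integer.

1641474317

Stored big-endian, the bytes at ascending addresses are 0D E9 D6 61.
Read back as little-endian, the first byte is least significant, giving 0x61D6E90D.
0x61D6E90D = 1641474317.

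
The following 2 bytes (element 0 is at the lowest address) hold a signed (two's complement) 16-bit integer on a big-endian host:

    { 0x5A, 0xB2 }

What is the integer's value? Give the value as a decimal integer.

23218

Big-endian stores the most-significant byte at the lowest address.
The bytes are already most-significant first: 0x5AB2.
0x5AB2 = 23218.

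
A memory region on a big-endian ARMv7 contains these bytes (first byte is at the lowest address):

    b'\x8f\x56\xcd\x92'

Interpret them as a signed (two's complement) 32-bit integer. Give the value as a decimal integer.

-1890136686

In big-endian order the high byte comes first in memory.
The bytes are already most-significant first: 0x8F56CD92.
Top bit is set, so as a signed 32-bit value this is 0x8F56CD92 − 2^32 = -1890136686.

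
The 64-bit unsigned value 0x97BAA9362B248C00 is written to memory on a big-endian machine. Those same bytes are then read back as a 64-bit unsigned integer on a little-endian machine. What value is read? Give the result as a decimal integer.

Stored big-endian, the bytes at ascending addresses are 97 BA A9 36 2B 24 8C 00.
Read back as little-endian, the first byte is least significant, giving 0x008C242B36A9BA97.
0x008C242B36A9BA97 = 39446264758778519.

39446264758778519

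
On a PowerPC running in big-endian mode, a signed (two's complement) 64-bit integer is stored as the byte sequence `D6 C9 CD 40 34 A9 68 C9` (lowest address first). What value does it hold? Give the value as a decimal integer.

-2969616803629012791

Big-endian stores the most-significant byte at the lowest address.
The bytes are already most-significant first: 0xD6C9CD4034A968C9.
Top bit is set, so as a signed 64-bit value this is 0xD6C9CD4034A968C9 − 2^64 = -2969616803629012791.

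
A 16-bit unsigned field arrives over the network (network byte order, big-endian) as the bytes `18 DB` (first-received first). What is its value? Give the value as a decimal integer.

6363

In big-endian order the high byte comes first in memory.
The bytes are already most-significant first: 0x18DB.
0x18DB = 6363.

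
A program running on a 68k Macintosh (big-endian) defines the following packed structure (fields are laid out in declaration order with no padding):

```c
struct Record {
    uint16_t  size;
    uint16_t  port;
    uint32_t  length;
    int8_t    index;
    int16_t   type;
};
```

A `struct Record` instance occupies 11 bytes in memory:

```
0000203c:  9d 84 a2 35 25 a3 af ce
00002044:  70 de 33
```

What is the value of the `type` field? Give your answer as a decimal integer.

-8653

`type` follows `size` (2 B), `port` (2 B), `length` (4 B), `index` (1 B), so it starts at offset 2 + 2 + 4 + 1 = 9 and occupies 2 bytes.
Bytes at offsets 9..10: DE 33.
In big-endian order the high byte comes first in memory.
The bytes are already most-significant first: 0xDE33.
Top bit is set, so as a signed 16-bit value this is 0xDE33 − 2^16 = -8653.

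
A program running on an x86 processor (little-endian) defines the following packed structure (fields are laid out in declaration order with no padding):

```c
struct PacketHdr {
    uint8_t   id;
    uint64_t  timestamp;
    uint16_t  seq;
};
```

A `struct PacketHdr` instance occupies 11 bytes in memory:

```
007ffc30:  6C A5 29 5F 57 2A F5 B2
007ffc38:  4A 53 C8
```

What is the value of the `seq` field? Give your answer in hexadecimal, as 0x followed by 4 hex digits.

`seq` follows `id` (1 B), `timestamp` (8 B), so it starts at offset 1 + 8 = 9 and occupies 2 bytes.
Bytes at offsets 9..10: 53 C8.
In little-endian order the low byte comes first in memory.
Reassemble most-significant byte first: C8 53 → 0xC853.

0xC853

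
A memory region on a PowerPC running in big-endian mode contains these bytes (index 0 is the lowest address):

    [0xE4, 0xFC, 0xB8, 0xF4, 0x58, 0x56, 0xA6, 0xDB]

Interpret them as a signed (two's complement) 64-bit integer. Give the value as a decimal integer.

Big-endian stores the most-significant byte at the lowest address.
The bytes are already most-significant first: 0xE4FCB8F45856A6DB.
Top bit is set, so as a signed 64-bit value this is 0xE4FCB8F45856A6DB − 2^64 = -1946477579337292069.

-1946477579337292069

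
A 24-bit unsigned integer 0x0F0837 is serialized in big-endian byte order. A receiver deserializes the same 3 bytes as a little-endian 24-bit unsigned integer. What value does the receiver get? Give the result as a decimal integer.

3606543

Stored big-endian, the bytes at ascending addresses are 0F 08 37.
Read back as little-endian, the first byte is least significant, giving 0x37080F.
0x37080F = 3606543.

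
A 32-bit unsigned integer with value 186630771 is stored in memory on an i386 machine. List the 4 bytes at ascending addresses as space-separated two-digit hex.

73 C2 1F 0B

186630771 in hexadecimal, padded to 32 bits, is 0x0B1FC273.
Split into bytes (most-significant first): 0B 1F C2 73.
Little-endian stores the least-significant byte at the lowest address.
So at ascending addresses the bytes are 73 C2 1F 0B.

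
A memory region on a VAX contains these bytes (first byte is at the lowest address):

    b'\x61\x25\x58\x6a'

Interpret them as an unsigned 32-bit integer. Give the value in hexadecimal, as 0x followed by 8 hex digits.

0x6A582561

Little-endian: lowest address holds the least-significant byte.
Reassemble most-significant byte first: 6A 58 25 61 → 0x6A582561.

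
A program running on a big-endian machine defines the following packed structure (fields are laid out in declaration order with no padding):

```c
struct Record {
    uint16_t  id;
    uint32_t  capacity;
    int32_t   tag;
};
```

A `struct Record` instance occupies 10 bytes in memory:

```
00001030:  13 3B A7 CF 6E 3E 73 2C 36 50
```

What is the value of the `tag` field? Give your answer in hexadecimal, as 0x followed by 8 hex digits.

0x732C3650

`tag` follows `id` (2 B), `capacity` (4 B), so it starts at offset 2 + 4 = 6 and occupies 4 bytes.
Bytes at offsets 6..9: 73 2C 36 50.
Big-endian stores the most-significant byte at the lowest address.
The bytes are already most-significant first: 0x732C3650.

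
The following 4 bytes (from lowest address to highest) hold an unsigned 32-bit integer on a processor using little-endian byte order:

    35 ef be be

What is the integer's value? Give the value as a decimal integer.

Little-endian: lowest address holds the least-significant byte.
Reassemble most-significant byte first: BE BE EF 35 → 0xBEBEEF35.
0xBEBEEF35 = 3200184117.

3200184117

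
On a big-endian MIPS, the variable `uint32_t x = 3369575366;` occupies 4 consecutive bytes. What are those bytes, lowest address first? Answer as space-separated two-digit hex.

3369575366 in hexadecimal, padded to 32 bits, is 0xC8D7A3C6.
Split into bytes (most-significant first): C8 D7 A3 C6.
Big-endian stores the most-significant byte at the lowest address.
So the memory order matches the most-significant-first order: C8 D7 A3 C6.

C8 D7 A3 C6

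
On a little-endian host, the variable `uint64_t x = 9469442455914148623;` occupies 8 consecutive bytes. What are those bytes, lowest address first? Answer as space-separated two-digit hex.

9469442455914148623 in hexadecimal, padded to 64 bits, is 0x836A37BE0DC3F30F.
Split into bytes (most-significant first): 83 6A 37 BE 0D C3 F3 0F.
Little-endian stores the least-significant byte at the lowest address.
So at ascending addresses the bytes are 0F F3 C3 0D BE 37 6A 83.

0F F3 C3 0D BE 37 6A 83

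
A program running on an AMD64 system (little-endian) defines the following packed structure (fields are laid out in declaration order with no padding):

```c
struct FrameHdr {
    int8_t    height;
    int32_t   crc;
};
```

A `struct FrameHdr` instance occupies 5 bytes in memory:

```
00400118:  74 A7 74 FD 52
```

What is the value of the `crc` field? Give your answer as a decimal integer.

1392342183

`crc` follows `height` (1 byte), so it starts at byte offset 1 and occupies 4 bytes.
Bytes at offsets 1..4: A7 74 FD 52.
In little-endian order the low byte comes first in memory.
Reassemble most-significant byte first: 52 FD 74 A7 → 0x52FD74A7.
0x52FD74A7 = 1392342183.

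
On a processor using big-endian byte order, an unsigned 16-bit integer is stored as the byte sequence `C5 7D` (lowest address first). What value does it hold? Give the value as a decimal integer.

Big-endian: lowest address holds the most-significant byte.
The bytes are already most-significant first: 0xC57D.
0xC57D = 50557.

50557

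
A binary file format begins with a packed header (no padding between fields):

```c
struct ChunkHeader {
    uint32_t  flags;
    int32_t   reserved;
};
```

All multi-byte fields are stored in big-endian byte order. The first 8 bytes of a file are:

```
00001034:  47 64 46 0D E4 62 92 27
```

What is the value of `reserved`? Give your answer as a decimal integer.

-463302105

`reserved` follows `flags` (4 bytes), so it starts at byte offset 4 and occupies 4 bytes.
Bytes at offsets 4..7: E4 62 92 27.
Big-endian: lowest address holds the most-significant byte.
The bytes are already most-significant first: 0xE4629227.
Top bit is set, so as a signed 32-bit value this is 0xE4629227 − 2^32 = -463302105.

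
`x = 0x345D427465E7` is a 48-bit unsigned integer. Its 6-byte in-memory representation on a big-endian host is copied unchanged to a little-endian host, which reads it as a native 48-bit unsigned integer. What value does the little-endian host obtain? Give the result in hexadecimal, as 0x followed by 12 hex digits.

Stored big-endian, the bytes at ascending addresses are 34 5D 42 74 65 E7.
Read back as little-endian, the first byte is least significant, giving 0xE76574425D34.

0xE76574425D34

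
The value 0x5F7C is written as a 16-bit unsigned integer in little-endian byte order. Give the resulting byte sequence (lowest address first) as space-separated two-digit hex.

7C 5F

Split into bytes (most-significant first): 5F 7C.
Little-endian stores the least-significant byte at the lowest address.
So at ascending addresses the bytes are 7C 5F.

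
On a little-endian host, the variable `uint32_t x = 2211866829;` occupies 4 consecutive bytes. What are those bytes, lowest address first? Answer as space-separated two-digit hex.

CD 68 D6 83

2211866829 in hexadecimal, padded to 32 bits, is 0x83D668CD.
Split into bytes (most-significant first): 83 D6 68 CD.
Little-endian: lowest address holds the least-significant byte.
So at ascending addresses the bytes are CD 68 D6 83.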